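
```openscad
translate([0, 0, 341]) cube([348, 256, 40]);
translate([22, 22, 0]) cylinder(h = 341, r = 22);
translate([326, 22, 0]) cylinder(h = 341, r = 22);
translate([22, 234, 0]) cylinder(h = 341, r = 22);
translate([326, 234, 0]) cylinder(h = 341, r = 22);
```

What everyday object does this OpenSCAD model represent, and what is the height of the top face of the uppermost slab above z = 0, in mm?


A stool. The seat height is 381 mm.

A 348×256×40 slab at z = 341 on four corner cylinders — a stool. The seat top is 341 + 40 = 381 mm.


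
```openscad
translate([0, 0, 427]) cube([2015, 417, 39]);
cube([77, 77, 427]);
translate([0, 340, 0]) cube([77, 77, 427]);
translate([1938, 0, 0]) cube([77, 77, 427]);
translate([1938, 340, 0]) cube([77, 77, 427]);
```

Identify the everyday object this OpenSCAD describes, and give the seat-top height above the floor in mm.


A bench. The seat-top height is 466 mm.

A long slab on four corner posts — a bench. The slab sits at z = 427 with thickness 39, so the top is 427 + 39 = 466 mm.


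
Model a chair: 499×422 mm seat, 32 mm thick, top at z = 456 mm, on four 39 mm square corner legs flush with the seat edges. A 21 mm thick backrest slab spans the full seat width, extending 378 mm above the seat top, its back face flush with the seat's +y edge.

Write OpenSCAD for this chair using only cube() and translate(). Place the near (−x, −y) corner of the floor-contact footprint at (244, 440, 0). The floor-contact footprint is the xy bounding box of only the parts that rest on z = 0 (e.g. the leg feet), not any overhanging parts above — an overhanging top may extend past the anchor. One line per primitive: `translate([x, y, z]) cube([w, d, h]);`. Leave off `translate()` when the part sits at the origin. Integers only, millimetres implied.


// leg_h = 456 - 32 = 424
translate([244, 440, 424]) cube([499, 422, 32]);
translate([244, 440, 0]) cube([39, 39, 424]);
translate([704, 440, 0]) cube([39, 39, 424]);
translate([244, 823, 0]) cube([39, 39, 424]);
translate([704, 823, 0]) cube([39, 39, 424]);
translate([244, 841, 456]) cube([499, 21, 378]);


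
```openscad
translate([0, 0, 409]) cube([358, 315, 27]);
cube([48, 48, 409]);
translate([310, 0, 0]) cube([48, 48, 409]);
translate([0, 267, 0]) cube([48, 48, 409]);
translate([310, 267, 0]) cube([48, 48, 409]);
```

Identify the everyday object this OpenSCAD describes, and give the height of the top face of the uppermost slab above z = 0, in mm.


A stool. The seat height is 436 mm.

A 358×315×27 slab at z = 409 on four corner posts — a stool. The seat top is 409 + 27 = 436 mm.


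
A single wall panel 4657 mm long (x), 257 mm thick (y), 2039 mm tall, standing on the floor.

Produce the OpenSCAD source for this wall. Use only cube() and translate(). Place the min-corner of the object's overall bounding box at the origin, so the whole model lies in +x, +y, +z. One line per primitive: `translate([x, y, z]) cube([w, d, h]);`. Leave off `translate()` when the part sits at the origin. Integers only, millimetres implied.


cube([4657, 257, 2039]);


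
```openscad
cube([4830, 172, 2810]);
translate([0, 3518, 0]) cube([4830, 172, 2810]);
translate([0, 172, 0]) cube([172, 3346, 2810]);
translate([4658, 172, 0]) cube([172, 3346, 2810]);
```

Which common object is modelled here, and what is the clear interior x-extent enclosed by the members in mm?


A house (or room) frame. The interior width is 4486 mm.

Four 2810 mm walls enclosing a rectangle with no floor or roof — a room or house frame. Outside width is 4830 mm and wall thickness is 172 mm, so the interior width is 4830 − 2 × 172 = 4486 mm.


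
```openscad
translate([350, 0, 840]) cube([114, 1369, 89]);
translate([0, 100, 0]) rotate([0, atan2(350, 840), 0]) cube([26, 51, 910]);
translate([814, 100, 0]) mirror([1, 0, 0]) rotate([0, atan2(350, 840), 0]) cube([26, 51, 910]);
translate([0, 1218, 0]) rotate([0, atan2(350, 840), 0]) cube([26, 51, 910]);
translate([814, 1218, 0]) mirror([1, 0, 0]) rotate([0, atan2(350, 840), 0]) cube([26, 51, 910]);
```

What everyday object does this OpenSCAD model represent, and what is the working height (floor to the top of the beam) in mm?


A sawhorse. The overall height is 929 mm.

A beam across two mirrored pairs of raked legs — a sawhorse. The beam's underside is at z = 840 (matching the legs' vertical rise in atan2(350, 840)) and the beam is 89 mm tall, so its top is at 840 + 89 = 929 mm. The raked legs top out at the beam's underside, so that is the highest point.


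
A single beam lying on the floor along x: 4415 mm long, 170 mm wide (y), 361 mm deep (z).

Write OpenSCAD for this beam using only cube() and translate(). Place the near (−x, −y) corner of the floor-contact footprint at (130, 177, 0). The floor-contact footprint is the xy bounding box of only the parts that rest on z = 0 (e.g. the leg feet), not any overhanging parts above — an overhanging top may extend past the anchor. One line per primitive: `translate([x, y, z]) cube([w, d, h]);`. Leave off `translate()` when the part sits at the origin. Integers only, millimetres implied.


translate([130, 177, 0]) cube([4415, 170, 361]);


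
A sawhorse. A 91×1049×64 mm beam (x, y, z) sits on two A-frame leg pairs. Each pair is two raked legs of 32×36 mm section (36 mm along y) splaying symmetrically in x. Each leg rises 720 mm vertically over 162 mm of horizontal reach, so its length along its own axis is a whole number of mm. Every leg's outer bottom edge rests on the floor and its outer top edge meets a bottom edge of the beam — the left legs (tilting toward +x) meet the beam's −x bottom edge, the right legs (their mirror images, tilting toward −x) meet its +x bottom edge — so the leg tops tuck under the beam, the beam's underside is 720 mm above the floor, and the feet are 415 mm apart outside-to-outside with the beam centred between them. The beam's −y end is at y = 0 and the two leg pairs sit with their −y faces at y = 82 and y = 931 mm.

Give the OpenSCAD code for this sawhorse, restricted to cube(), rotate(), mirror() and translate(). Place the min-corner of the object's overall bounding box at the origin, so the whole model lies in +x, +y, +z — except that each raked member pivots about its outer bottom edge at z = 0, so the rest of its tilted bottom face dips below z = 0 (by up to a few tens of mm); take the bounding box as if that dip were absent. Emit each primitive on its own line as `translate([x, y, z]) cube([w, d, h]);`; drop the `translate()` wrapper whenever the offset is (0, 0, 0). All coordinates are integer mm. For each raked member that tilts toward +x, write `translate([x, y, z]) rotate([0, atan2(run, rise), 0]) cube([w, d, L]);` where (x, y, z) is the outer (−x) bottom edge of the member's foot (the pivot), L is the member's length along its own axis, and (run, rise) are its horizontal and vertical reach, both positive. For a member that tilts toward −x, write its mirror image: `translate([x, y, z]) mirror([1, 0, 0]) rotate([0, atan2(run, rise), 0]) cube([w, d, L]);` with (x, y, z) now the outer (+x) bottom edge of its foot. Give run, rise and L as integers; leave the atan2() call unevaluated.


// leg length = √(162² + 720²) = 738
// right-leg outer foot x = 2·162 + 91 = 415
// beam min-corner = (162, 0, 720)
translate([162, 0, 720]) cube([91, 1049, 64]);
translate([0, 82, 0]) rotate([0, atan2(162, 720), 0]) cube([32, 36, 738]);
translate([415, 82, 0]) mirror([1, 0, 0]) rotate([0, atan2(162, 720), 0]) cube([32, 36, 738]);
translate([0, 931, 0]) rotate([0, atan2(162, 720), 0]) cube([32, 36, 738]);
translate([415, 931, 0]) mirror([1, 0, 0]) rotate([0, atan2(162, 720), 0]) cube([32, 36, 738]);


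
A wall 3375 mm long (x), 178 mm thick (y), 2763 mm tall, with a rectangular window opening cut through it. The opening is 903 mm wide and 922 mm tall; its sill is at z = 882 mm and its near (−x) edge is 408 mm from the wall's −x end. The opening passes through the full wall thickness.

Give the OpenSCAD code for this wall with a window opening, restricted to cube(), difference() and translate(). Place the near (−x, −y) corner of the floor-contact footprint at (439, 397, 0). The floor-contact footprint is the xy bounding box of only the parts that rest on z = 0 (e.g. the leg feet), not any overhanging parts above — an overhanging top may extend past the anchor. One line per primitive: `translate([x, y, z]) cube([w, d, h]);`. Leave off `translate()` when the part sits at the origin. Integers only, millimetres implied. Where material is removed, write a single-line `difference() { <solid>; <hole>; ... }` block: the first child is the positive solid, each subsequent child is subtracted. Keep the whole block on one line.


difference() { translate([439, 397, 0]) cube([3375, 178, 2763]); translate([847, 397, 882]) cube([903, 178, 922]); }


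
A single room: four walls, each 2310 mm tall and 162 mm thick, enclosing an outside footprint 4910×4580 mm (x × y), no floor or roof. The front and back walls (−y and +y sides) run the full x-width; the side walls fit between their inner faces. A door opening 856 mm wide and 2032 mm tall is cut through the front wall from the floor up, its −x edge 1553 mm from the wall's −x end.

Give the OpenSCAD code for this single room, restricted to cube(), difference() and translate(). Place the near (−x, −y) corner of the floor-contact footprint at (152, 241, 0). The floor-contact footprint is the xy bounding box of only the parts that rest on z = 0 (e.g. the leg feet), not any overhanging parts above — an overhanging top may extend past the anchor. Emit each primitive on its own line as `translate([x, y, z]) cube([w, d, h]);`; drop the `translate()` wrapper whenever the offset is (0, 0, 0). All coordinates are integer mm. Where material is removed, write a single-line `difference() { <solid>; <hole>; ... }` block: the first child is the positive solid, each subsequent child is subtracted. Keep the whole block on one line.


difference() { translate([152, 241, 0]) cube([4910, 162, 2310]); translate([1705, 241, 0]) cube([856, 162, 2032]); }
translate([152, 4659, 0]) cube([4910, 162, 2310]);
translate([152, 403, 0]) cube([162, 4256, 2310]);
translate([4900, 403, 0]) cube([162, 4256, 2310]);


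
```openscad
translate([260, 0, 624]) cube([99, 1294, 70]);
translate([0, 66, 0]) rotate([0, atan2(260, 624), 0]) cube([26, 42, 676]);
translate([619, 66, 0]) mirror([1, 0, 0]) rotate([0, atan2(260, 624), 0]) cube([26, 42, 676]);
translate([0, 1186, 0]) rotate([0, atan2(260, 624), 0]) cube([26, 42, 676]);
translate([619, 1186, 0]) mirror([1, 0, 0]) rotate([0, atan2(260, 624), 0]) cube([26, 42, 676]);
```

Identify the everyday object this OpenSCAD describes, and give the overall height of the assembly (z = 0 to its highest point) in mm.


A sawhorse. The overall height is 694 mm.

A beam across two mirrored pairs of raked legs — a sawhorse. The beam's underside is at z = 624 (matching the legs' vertical rise in atan2(260, 624)) and the beam is 70 mm tall, so its top is at 624 + 70 = 694 mm. The raked legs top out at the beam's underside, so that is the highest point.


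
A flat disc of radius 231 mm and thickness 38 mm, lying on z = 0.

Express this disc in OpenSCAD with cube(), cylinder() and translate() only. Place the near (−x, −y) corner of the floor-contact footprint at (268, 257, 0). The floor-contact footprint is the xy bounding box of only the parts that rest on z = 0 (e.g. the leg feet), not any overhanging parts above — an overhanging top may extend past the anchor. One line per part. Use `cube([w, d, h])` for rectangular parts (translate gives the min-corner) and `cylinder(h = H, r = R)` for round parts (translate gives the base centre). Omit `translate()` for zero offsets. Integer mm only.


translate([499, 488, 0]) cylinder(h = 38, r = 231);


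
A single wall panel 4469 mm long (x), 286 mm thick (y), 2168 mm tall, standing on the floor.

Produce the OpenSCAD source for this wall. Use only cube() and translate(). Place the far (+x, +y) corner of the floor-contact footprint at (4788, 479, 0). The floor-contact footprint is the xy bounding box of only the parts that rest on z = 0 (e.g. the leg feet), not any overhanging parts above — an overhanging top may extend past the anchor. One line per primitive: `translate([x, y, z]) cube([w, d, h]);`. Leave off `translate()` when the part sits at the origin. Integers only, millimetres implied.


translate([319, 193, 0]) cube([4469, 286, 2168]);


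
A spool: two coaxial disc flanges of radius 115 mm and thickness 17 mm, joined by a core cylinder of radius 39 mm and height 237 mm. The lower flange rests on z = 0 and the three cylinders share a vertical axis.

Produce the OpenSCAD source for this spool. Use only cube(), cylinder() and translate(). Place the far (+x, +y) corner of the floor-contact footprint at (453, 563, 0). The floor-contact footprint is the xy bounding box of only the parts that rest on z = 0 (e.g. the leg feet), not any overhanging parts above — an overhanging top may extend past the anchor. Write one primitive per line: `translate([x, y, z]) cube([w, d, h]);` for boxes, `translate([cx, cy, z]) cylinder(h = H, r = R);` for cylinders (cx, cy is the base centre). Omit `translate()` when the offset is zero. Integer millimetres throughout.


translate([338, 448, 0]) cylinder(h = 17, r = 115);
translate([338, 448, 17]) cylinder(h = 237, r = 39);
translate([338, 448, 254]) cylinder(h = 17, r = 115);


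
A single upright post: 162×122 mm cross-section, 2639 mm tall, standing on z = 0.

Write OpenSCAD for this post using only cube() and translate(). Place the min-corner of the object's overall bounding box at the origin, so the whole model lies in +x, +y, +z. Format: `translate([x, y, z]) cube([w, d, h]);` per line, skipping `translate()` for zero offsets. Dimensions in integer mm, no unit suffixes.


cube([162, 122, 2639]);


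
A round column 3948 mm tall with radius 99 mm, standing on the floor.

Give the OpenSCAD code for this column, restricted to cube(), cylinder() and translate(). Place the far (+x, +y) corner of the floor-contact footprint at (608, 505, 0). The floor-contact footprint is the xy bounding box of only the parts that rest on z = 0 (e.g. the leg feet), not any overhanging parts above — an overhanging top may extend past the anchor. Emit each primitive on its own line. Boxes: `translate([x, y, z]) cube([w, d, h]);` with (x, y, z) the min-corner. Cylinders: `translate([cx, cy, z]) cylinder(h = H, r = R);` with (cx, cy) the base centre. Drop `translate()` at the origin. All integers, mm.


translate([509, 406, 0]) cylinder(h = 3948, r = 99);


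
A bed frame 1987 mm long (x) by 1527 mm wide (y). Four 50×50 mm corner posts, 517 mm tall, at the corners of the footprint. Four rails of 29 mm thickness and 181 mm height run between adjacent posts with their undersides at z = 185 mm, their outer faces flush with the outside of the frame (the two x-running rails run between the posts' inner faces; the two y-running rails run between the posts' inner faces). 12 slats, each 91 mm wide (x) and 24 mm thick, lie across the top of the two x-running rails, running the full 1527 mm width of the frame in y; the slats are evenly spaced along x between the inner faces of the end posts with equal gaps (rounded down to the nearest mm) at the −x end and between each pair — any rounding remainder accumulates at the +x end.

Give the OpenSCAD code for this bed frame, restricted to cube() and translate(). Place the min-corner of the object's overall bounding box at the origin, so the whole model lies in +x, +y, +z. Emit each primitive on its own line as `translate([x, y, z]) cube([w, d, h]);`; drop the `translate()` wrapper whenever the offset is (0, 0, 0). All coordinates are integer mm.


cube([50, 50, 517]);
translate([0, 1477, 0]) cube([50, 50, 517]);
translate([1937, 0, 0]) cube([50, 50, 517]);
translate([1937, 1477, 0]) cube([50, 50, 517]);
translate([50, 0, 185]) cube([1887, 29, 181]);
translate([50, 1498, 185]) cube([1887, 29, 181]);
translate([0, 50, 185]) cube([29, 1427, 181]);
translate([1958, 50, 185]) cube([29, 1427, 181]);
translate([111, 0, 366]) cube([91, 1527, 24]);
translate([263, 0, 366]) cube([91, 1527, 24]);
translate([415, 0, 366]) cube([91, 1527, 24]);
translate([567, 0, 366]) cube([91, 1527, 24]);
translate([719, 0, 366]) cube([91, 1527, 24]);
translate([871, 0, 366]) cube([91, 1527, 24]);
translate([1023, 0, 366]) cube([91, 1527, 24]);
translate([1175, 0, 366]) cube([91, 1527, 24]);
translate([1327, 0, 366]) cube([91, 1527, 24]);
translate([1479, 0, 366]) cube([91, 1527, 24]);
translate([1631, 0, 366]) cube([91, 1527, 24]);
translate([1783, 0, 366]) cube([91, 1527, 24]);


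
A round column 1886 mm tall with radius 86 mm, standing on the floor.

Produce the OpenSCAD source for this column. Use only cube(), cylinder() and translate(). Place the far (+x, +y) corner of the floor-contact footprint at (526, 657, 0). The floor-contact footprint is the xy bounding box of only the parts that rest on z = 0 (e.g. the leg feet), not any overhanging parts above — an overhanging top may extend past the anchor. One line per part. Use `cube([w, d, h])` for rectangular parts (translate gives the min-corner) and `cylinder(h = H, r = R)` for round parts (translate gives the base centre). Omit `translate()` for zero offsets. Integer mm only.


translate([440, 571, 0]) cylinder(h = 1886, r = 86);


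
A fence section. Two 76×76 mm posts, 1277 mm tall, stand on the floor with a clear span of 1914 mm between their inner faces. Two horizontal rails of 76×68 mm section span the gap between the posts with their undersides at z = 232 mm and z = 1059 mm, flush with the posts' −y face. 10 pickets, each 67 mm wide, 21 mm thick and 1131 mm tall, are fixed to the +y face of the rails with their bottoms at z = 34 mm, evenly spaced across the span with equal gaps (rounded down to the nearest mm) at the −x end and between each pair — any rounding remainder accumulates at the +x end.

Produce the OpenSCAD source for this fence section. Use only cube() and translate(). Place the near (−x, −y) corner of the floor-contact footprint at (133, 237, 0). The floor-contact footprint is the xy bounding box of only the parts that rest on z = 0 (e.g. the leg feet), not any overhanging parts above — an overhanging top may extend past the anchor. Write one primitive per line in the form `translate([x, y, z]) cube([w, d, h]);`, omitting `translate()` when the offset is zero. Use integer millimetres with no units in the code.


translate([133, 237, 0]) cube([76, 76, 1277]);
translate([2123, 237, 0]) cube([76, 76, 1277]);
translate([209, 237, 232]) cube([1914, 76, 68]);
translate([209, 237, 1059]) cube([1914, 76, 68]);
translate([322, 313, 34]) cube([67, 21, 1131]);
translate([502, 313, 34]) cube([67, 21, 1131]);
translate([682, 313, 34]) cube([67, 21, 1131]);
translate([862, 313, 34]) cube([67, 21, 1131]);
translate([1042, 313, 34]) cube([67, 21, 1131]);
translate([1222, 313, 34]) cube([67, 21, 1131]);
translate([1402, 313, 34]) cube([67, 21, 1131]);
translate([1582, 313, 34]) cube([67, 21, 1131]);
translate([1762, 313, 34]) cube([67, 21, 1131]);
translate([1942, 313, 34]) cube([67, 21, 1131]);


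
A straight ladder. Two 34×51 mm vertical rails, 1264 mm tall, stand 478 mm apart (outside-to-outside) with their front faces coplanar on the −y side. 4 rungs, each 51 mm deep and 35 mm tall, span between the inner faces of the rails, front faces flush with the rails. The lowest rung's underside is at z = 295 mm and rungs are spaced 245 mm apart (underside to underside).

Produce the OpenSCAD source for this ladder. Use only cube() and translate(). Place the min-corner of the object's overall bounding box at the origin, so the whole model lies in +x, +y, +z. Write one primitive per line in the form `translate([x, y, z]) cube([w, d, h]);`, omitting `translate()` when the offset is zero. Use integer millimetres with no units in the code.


cube([34, 51, 1264]);
translate([444, 0, 0]) cube([34, 51, 1264]);
translate([34, 0, 295]) cube([410, 51, 35]);
translate([34, 0, 540]) cube([410, 51, 35]);
translate([34, 0, 785]) cube([410, 51, 35]);
translate([34, 0, 1030]) cube([410, 51, 35]);


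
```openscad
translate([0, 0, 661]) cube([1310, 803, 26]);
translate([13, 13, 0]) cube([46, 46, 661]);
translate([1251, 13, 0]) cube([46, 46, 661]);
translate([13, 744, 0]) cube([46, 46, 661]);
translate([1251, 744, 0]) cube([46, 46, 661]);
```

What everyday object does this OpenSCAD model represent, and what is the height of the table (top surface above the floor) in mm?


A table. The table height is 687 mm.

A 1310×803×26 slab sits at z = 661 on four 46 mm square posts — a table. The top surface is at 661 + 26 = 687 mm.


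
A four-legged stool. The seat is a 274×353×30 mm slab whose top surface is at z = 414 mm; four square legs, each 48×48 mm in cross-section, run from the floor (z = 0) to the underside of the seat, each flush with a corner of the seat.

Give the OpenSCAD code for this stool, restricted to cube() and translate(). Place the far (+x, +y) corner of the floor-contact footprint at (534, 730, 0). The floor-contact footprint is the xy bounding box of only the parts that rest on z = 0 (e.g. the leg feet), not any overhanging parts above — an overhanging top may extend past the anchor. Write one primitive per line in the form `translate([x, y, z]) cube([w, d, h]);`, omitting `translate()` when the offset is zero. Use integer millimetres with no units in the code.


// leg_h = 414 - 30 = 384
translate([260, 377, 384]) cube([274, 353, 30]);
translate([260, 377, 0]) cube([48, 48, 384]);
translate([486, 377, 0]) cube([48, 48, 384]);
translate([260, 682, 0]) cube([48, 48, 384]);
translate([486, 682, 0]) cube([48, 48, 384]);


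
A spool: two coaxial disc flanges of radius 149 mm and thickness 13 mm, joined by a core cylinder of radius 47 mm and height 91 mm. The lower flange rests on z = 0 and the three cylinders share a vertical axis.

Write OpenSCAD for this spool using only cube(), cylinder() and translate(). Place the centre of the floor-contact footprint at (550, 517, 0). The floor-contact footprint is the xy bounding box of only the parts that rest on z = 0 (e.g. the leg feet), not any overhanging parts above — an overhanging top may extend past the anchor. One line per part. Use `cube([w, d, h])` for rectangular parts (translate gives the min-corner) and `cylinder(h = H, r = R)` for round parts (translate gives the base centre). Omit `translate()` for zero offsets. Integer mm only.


translate([550, 517, 0]) cylinder(h = 13, r = 149);
translate([550, 517, 13]) cylinder(h = 91, r = 47);
translate([550, 517, 104]) cylinder(h = 13, r = 149);


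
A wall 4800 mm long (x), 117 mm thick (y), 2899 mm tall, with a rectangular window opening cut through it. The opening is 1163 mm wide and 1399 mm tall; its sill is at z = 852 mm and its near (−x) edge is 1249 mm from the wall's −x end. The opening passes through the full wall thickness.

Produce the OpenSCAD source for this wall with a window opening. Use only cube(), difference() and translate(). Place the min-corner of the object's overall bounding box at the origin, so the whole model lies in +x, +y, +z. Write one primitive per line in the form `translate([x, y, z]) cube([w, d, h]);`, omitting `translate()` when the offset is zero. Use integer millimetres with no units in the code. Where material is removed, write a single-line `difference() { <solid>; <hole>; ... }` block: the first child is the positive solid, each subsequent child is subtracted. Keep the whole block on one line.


difference() { cube([4800, 117, 2899]); translate([1249, 0, 852]) cube([1163, 117, 1399]); }


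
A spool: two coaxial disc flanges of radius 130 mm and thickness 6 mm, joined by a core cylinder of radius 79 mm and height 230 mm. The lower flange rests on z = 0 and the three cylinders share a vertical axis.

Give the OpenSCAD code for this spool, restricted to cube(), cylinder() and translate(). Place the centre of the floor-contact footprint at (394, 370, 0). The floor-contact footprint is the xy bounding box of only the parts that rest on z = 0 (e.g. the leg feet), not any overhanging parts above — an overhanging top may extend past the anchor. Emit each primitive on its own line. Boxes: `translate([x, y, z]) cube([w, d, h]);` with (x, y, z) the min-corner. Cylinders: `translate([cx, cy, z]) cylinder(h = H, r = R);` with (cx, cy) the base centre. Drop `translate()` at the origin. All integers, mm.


translate([394, 370, 0]) cylinder(h = 6, r = 130);
translate([394, 370, 6]) cylinder(h = 230, r = 79);
translate([394, 370, 236]) cylinder(h = 6, r = 130);


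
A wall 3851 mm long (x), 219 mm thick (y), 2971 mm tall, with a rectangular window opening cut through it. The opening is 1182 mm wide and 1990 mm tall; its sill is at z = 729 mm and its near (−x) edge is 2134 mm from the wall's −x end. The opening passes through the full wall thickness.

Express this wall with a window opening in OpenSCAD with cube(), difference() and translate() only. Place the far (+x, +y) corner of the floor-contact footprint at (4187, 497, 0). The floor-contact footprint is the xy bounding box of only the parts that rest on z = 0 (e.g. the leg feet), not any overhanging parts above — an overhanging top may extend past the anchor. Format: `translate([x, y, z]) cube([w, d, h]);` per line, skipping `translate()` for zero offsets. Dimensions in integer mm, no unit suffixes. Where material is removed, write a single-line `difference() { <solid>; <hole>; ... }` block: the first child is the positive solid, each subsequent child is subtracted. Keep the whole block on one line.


difference() { translate([336, 278, 0]) cube([3851, 219, 2971]); translate([2470, 278, 729]) cube([1182, 219, 1990]); }


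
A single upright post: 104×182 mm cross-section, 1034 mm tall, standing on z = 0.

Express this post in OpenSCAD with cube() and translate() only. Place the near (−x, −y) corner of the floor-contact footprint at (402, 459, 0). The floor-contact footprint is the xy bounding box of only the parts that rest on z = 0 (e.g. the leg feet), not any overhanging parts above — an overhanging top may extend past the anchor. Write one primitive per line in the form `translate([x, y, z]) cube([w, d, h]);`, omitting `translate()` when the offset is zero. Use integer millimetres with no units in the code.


translate([402, 459, 0]) cube([104, 182, 1034]);


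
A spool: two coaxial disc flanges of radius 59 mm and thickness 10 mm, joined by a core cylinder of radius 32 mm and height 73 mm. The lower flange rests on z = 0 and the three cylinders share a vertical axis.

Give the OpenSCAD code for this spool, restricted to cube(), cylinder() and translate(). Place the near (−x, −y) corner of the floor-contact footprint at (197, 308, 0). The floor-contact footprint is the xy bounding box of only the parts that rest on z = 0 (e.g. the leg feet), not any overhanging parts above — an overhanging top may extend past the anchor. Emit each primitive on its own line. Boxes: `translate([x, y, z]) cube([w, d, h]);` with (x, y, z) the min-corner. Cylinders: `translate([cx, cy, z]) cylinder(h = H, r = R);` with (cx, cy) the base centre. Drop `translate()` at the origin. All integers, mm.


translate([256, 367, 0]) cylinder(h = 10, r = 59);
translate([256, 367, 10]) cylinder(h = 73, r = 32);
translate([256, 367, 83]) cylinder(h = 10, r = 59);


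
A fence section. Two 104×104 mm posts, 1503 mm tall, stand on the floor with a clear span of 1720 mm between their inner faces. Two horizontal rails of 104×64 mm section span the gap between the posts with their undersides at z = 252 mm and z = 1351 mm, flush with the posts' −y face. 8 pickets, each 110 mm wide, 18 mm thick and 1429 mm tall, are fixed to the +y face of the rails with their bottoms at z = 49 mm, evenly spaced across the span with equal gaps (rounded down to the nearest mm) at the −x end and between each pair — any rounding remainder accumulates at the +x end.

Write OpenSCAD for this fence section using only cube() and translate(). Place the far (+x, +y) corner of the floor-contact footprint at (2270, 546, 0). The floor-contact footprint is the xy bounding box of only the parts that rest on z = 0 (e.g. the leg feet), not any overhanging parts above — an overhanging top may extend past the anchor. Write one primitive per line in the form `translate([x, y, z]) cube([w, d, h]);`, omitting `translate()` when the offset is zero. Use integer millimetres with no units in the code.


translate([342, 442, 0]) cube([104, 104, 1503]);
translate([2166, 442, 0]) cube([104, 104, 1503]);
translate([446, 442, 252]) cube([1720, 104, 64]);
translate([446, 442, 1351]) cube([1720, 104, 64]);
translate([539, 546, 49]) cube([110, 18, 1429]);
translate([742, 546, 49]) cube([110, 18, 1429]);
translate([945, 546, 49]) cube([110, 18, 1429]);
translate([1148, 546, 49]) cube([110, 18, 1429]);
translate([1351, 546, 49]) cube([110, 18, 1429]);
translate([1554, 546, 49]) cube([110, 18, 1429]);
translate([1757, 546, 49]) cube([110, 18, 1429]);
translate([1960, 546, 49]) cube([110, 18, 1429]);


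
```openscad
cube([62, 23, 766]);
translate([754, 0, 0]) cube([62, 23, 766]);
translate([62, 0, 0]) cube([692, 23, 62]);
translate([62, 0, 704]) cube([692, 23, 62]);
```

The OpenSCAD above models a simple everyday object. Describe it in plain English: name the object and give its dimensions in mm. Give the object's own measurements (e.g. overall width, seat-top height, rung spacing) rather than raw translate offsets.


A rectangular picture frame lying in the x–z plane (depth along y). The opening is 692 mm wide (x) by 642 mm tall (z), surrounded by a border 62 mm wide on all four sides. The frame is 23 mm deep and is made of two full-height vertical stiles with two horizontal rails fitted between them.


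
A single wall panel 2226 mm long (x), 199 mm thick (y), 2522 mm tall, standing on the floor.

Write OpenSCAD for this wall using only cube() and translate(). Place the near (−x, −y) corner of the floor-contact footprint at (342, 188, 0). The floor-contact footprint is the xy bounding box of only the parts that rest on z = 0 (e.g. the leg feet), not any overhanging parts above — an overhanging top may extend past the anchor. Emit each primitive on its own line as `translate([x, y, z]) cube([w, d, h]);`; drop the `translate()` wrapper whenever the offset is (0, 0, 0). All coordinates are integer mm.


translate([342, 188, 0]) cube([2226, 199, 2522]);


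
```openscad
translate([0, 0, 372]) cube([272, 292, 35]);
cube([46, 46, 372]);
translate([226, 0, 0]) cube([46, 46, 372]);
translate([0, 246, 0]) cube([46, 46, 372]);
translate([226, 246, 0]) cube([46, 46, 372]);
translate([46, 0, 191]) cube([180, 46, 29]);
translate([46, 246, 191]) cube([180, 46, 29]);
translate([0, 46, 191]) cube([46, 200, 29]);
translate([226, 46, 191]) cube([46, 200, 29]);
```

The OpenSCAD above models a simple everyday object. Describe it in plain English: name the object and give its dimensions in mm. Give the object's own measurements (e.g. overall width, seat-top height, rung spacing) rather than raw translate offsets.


A simple wooden stool: a rectangular seat 272 mm (x) by 292 mm (y), 35 mm thick, top face at z = 407 mm, on four square legs, each 46×46 mm in cross-section. The legs rest on z = 0, each flush with a corner of the seat. Four stretchers, 46 mm wide and 29 mm tall, connect adjacent legs with their undersides at z = 191 mm, each running between the inner faces of the legs it joins and aligned with the legs' outer faces on the other axis.


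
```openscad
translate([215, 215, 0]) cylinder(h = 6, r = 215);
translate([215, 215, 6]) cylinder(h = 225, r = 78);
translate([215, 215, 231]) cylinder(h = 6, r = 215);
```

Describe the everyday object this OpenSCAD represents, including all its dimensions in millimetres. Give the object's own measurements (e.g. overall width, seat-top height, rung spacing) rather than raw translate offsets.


A spool: two coaxial disc flanges of radius 215 mm and thickness 6 mm, joined by a core cylinder of radius 78 mm and height 225 mm. The lower flange rests on z = 0 and the three cylinders share a vertical axis.


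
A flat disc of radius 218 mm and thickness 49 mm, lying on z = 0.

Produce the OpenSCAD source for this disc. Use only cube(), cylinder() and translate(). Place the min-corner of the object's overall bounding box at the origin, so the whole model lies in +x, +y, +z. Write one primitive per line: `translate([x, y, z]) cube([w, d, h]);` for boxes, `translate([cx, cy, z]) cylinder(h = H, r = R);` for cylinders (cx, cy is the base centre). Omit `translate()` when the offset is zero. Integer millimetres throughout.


translate([218, 218, 0]) cylinder(h = 49, r = 218);


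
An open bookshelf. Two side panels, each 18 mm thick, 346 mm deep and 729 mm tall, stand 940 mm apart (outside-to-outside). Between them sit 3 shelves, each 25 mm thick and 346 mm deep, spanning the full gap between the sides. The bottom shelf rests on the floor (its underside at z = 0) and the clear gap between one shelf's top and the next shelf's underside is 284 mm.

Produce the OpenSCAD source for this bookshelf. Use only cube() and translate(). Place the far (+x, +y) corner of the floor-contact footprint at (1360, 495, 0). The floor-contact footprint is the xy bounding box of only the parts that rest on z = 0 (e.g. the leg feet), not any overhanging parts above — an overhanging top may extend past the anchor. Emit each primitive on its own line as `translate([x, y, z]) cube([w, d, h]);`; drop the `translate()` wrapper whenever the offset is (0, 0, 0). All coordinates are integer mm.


translate([420, 149, 0]) cube([18, 346, 729]);
translate([1342, 149, 0]) cube([18, 346, 729]);
translate([438, 149, 0]) cube([904, 346, 25]);
translate([438, 149, 309]) cube([904, 346, 25]);
translate([438, 149, 618]) cube([904, 346, 25]);


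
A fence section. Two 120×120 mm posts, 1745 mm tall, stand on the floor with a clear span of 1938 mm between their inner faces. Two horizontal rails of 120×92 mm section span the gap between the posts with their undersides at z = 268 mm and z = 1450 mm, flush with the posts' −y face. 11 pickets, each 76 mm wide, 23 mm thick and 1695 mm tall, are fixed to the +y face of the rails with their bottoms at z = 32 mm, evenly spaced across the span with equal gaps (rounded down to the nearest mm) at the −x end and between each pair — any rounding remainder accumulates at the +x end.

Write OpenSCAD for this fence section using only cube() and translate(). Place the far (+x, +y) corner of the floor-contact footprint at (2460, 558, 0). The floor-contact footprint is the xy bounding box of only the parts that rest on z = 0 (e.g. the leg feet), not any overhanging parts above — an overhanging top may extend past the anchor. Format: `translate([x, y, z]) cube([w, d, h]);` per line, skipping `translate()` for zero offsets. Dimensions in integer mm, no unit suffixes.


translate([282, 438, 0]) cube([120, 120, 1745]);
translate([2340, 438, 0]) cube([120, 120, 1745]);
translate([402, 438, 268]) cube([1938, 120, 92]);
translate([402, 438, 1450]) cube([1938, 120, 92]);
translate([493, 558, 32]) cube([76, 23, 1695]);
translate([660, 558, 32]) cube([76, 23, 1695]);
translate([827, 558, 32]) cube([76, 23, 1695]);
translate([994, 558, 32]) cube([76, 23, 1695]);
translate([1161, 558, 32]) cube([76, 23, 1695]);
translate([1328, 558, 32]) cube([76, 23, 1695]);
translate([1495, 558, 32]) cube([76, 23, 1695]);
translate([1662, 558, 32]) cube([76, 23, 1695]);
translate([1829, 558, 32]) cube([76, 23, 1695]);
translate([1996, 558, 32]) cube([76, 23, 1695]);
translate([2163, 558, 32]) cube([76, 23, 1695]);


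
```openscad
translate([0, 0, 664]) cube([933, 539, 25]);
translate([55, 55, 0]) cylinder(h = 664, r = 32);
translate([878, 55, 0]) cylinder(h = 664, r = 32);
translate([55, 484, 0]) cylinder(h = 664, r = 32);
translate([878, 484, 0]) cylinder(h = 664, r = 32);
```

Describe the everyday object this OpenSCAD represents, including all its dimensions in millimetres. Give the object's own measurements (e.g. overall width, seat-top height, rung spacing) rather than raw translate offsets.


A rectangular dining table. The top is 933×539×25 mm with its upper surface at z = 689 mm. It stands on four round legs of 64 mm diameter, each leg's bounding box inset 23 mm from the nearest pair of top edges, running from the floor to the underside of the top.


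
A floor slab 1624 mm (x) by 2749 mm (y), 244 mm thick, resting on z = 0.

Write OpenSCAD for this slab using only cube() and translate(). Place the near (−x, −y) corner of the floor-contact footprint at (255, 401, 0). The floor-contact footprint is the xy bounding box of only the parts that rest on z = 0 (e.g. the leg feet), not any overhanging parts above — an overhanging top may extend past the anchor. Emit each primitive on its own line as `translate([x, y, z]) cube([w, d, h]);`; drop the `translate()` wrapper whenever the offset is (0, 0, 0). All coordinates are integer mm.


translate([255, 401, 0]) cube([1624, 2749, 244]);


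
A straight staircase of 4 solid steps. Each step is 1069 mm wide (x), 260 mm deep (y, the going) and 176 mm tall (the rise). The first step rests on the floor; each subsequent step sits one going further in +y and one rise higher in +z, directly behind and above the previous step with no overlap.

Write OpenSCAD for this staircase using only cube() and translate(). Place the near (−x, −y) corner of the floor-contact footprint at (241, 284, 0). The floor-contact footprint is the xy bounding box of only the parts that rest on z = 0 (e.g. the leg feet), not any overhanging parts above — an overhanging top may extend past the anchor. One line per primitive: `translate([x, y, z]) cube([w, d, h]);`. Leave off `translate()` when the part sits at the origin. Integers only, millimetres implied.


translate([241, 284, 0]) cube([1069, 260, 176]);
translate([241, 544, 176]) cube([1069, 260, 176]);
translate([241, 804, 352]) cube([1069, 260, 176]);
translate([241, 1064, 528]) cube([1069, 260, 176]);


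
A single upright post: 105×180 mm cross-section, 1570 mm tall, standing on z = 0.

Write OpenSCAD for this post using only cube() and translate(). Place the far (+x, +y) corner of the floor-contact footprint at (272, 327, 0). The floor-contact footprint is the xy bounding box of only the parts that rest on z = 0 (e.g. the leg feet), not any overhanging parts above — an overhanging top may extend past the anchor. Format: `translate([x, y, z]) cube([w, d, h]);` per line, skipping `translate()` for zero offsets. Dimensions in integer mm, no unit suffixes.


translate([167, 147, 0]) cube([105, 180, 1570]);


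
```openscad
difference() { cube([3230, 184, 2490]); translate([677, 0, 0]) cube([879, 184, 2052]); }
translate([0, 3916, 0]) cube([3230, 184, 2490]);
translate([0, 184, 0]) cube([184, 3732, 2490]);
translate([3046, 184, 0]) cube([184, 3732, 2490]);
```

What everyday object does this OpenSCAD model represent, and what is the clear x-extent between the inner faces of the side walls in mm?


A single room. The interior width is 2862 mm.

Four walls enclosing a rectangle with a door in the front wall — a room. Outside width 3230 minus two 184 mm walls gives 2862 mm.


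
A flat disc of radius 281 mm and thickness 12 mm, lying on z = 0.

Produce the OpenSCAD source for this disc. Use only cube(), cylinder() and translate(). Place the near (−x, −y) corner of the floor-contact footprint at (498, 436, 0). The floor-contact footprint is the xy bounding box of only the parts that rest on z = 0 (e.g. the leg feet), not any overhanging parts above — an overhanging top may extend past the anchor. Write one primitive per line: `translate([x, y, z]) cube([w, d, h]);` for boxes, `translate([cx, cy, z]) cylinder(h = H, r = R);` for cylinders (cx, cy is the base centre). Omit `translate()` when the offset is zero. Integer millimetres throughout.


translate([779, 717, 0]) cylinder(h = 12, r = 281);


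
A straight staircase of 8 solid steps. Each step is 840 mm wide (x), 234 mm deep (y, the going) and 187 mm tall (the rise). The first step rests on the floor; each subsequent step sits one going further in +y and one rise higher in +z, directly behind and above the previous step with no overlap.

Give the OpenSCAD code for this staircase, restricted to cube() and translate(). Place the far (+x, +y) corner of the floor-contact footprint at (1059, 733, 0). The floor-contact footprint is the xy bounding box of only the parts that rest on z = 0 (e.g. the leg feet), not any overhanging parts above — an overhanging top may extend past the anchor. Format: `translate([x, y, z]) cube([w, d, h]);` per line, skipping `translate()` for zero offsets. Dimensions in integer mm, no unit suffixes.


translate([219, 499, 0]) cube([840, 234, 187]);
translate([219, 733, 187]) cube([840, 234, 187]);
translate([219, 967, 374]) cube([840, 234, 187]);
translate([219, 1201, 561]) cube([840, 234, 187]);
translate([219, 1435, 748]) cube([840, 234, 187]);
translate([219, 1669, 935]) cube([840, 234, 187]);
translate([219, 1903, 1122]) cube([840, 234, 187]);
translate([219, 2137, 1309]) cube([840, 234, 187]);
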